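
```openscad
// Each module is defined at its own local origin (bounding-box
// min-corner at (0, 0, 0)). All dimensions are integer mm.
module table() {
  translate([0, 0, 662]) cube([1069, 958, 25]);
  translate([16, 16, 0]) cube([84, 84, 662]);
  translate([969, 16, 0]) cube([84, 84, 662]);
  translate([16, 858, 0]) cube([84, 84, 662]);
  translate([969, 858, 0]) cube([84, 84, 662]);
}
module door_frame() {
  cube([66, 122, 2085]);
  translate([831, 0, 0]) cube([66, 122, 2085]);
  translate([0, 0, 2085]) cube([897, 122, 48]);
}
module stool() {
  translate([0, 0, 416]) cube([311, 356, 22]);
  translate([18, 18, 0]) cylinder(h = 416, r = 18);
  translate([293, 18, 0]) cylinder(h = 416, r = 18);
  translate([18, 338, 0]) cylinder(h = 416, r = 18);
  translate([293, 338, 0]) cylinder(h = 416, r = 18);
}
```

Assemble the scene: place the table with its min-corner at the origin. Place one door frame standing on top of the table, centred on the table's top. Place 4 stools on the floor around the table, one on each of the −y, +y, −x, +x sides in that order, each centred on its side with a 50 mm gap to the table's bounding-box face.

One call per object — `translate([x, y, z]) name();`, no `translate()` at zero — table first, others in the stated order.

table();
translate([86, 418, 687]) door_frame();
translate([379, -406, 0]) stool();
translate([379, 1008, 0]) stool();
translate([-361, 301, 0]) stool();
translate([1119, 301, 0]) stool();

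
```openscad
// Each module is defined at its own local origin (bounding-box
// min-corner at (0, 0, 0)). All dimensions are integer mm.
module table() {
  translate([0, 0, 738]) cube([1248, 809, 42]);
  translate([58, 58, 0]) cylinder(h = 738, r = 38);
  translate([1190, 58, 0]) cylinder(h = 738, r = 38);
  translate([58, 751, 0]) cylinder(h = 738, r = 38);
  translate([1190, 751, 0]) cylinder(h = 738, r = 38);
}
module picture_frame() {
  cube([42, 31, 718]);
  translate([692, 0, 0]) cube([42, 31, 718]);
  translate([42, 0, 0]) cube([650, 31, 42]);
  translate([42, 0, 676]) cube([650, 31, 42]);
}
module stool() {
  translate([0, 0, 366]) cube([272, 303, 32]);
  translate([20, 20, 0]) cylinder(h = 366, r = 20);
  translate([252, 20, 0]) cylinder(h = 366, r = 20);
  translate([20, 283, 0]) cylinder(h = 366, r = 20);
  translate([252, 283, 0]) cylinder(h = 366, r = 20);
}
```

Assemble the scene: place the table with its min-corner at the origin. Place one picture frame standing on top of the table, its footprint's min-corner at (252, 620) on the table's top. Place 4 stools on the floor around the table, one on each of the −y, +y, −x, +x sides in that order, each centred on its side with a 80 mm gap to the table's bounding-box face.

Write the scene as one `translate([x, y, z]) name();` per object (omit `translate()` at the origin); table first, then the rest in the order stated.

table();
translate([252, 620, 780]) picture_frame();
translate([488, -383, 0]) stool();
translate([488, 889, 0]) stool();
translate([-352, 253, 0]) stool();
translate([1328, 253, 0]) stool();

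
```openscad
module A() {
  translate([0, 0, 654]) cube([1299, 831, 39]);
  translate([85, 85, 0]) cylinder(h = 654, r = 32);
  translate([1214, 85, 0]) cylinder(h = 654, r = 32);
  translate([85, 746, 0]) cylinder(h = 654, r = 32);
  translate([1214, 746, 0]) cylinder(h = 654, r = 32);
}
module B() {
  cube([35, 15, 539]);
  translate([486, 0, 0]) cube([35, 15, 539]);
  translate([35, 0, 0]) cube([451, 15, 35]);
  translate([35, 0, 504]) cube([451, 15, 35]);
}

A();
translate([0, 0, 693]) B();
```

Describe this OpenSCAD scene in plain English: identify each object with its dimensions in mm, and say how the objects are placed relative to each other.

A is a table: top 1299 mm (x) × 831 mm (y), 39 mm thick, upper face at z = 693 mm, on four round legs of 64 mm diameter, each leg's bounding box inset 53 mm from the nearest pair of top edges, running from z = 0 to the bottom of the top.

B is a rectangular picture frame lying in the x–z plane (depth along y). The opening is 451 mm wide (x) by 469 mm tall (z), surrounded by a border 35 mm wide on all four sides. The frame is 15 mm deep and is made of two full-height vertical stiles with two horizontal rails fitted between them.

The picture frame is on top of the table.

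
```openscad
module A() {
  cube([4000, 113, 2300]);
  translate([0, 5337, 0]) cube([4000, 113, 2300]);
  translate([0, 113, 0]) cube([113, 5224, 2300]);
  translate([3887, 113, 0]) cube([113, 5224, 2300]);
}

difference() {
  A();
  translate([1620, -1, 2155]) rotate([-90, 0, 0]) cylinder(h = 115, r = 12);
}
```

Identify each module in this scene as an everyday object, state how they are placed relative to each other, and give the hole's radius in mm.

A is a house frame. The house frame has a circular hole through its front wall. The hole's radius is 12 mm.

The subtracted cylinder has r = 12 mm.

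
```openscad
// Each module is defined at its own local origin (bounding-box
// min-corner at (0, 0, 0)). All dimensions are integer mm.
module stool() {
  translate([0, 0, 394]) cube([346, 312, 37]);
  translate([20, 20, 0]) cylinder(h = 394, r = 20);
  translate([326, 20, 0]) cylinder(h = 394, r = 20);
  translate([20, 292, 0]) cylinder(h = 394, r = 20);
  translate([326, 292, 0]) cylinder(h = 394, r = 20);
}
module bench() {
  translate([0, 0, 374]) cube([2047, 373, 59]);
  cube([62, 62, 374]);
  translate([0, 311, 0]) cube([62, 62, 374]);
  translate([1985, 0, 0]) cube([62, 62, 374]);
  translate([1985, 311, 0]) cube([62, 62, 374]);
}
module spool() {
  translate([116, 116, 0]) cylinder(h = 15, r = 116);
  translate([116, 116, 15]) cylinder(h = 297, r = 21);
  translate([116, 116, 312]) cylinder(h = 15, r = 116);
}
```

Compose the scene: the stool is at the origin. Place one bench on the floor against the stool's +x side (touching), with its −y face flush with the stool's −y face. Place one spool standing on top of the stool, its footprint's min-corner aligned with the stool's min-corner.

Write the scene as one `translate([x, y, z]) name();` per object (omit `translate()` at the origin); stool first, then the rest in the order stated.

stool();
translate([346, 0, 0]) bench();
translate([0, 0, 431]) spool();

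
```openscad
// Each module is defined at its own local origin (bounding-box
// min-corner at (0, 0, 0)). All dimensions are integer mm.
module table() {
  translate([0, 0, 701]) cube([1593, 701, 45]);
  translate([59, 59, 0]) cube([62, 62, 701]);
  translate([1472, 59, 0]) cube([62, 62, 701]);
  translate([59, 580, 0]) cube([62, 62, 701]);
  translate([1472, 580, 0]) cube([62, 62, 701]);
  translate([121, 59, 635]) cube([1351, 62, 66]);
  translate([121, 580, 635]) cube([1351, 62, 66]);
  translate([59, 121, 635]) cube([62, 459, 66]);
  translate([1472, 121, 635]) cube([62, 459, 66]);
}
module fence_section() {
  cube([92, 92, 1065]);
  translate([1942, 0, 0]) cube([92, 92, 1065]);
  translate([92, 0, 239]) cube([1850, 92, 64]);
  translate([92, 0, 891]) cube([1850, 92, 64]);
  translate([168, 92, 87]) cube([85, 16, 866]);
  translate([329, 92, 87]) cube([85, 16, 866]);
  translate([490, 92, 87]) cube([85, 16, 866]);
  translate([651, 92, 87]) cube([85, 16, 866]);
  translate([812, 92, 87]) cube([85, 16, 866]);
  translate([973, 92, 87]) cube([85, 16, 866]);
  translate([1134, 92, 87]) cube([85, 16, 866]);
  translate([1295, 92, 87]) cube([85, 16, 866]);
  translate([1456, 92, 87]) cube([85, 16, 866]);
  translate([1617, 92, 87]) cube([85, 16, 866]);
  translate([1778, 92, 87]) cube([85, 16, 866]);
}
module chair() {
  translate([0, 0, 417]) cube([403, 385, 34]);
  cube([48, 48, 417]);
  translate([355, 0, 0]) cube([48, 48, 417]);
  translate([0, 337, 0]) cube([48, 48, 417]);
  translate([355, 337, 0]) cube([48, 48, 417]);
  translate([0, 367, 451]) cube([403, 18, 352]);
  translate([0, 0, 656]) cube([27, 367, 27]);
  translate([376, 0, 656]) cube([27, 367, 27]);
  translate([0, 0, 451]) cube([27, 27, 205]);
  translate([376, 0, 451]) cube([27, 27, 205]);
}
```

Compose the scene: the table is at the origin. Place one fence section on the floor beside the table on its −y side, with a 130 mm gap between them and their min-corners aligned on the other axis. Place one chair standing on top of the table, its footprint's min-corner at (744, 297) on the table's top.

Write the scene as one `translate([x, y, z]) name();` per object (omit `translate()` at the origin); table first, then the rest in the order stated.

table();
translate([0, -238, 0]) fence_section();
translate([744, 297, 746]) chair();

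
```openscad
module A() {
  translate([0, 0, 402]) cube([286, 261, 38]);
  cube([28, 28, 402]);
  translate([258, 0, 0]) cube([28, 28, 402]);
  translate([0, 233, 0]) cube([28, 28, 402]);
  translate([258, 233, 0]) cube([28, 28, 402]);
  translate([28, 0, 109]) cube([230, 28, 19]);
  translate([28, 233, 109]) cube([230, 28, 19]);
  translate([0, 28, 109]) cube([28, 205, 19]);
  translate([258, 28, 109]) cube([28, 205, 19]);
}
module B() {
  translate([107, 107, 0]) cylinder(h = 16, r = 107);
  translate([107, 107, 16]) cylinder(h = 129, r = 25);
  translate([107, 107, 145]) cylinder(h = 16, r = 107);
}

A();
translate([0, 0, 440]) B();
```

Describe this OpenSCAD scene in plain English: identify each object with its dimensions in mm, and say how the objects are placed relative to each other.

A is a simple wooden stool: a rectangular seat 286 mm (x) by 261 mm (y), 38 mm thick, top face at z = 440 mm, on four square legs, each 28×28 mm in cross-section. The legs rest on z = 0, each flush with a corner of the seat. Four stretchers, 28 mm wide and 19 mm tall, connect adjacent legs with their undersides at z = 109 mm, each running between the inner faces of the legs it joins and aligned with the legs' outer faces on the other axis.

B is a spool: two coaxial disc flanges of radius 107 mm and thickness 16 mm, joined by a core cylinder of radius 25 mm and height 129 mm. The lower flange rests on z = 0 and the three cylinders share a vertical axis.

The spool is on top of the stool.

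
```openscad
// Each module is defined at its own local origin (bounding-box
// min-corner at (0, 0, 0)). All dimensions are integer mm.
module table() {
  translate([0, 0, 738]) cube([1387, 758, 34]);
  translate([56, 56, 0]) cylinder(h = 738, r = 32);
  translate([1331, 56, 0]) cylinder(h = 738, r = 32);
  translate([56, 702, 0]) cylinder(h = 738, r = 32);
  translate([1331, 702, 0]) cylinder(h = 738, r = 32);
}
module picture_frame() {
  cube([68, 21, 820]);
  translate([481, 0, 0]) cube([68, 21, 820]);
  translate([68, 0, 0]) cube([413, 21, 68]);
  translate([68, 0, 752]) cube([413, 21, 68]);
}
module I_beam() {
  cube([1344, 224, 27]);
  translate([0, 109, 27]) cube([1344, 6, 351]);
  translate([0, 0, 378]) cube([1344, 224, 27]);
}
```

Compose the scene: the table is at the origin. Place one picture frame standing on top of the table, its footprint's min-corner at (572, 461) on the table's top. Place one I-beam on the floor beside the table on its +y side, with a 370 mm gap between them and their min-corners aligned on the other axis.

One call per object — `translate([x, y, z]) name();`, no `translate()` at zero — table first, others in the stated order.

table();
translate([572, 461, 772]) picture_frame();
translate([0, 1128, 0]) I_beam();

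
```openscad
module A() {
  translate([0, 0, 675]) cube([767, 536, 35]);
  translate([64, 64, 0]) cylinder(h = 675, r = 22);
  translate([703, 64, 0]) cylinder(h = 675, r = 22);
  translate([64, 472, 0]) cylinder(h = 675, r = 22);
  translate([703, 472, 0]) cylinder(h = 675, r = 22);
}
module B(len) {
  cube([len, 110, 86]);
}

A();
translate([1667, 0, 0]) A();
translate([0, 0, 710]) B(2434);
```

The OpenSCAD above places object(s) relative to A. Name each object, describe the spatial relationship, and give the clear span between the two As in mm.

A is a table. B is a beam. A beam spans the tops of two tables. The clear span between the two tables is 900 mm.

Second table starts at x = 1667; first ends at x = 767; clear span = 1667 − 767 = 900 mm.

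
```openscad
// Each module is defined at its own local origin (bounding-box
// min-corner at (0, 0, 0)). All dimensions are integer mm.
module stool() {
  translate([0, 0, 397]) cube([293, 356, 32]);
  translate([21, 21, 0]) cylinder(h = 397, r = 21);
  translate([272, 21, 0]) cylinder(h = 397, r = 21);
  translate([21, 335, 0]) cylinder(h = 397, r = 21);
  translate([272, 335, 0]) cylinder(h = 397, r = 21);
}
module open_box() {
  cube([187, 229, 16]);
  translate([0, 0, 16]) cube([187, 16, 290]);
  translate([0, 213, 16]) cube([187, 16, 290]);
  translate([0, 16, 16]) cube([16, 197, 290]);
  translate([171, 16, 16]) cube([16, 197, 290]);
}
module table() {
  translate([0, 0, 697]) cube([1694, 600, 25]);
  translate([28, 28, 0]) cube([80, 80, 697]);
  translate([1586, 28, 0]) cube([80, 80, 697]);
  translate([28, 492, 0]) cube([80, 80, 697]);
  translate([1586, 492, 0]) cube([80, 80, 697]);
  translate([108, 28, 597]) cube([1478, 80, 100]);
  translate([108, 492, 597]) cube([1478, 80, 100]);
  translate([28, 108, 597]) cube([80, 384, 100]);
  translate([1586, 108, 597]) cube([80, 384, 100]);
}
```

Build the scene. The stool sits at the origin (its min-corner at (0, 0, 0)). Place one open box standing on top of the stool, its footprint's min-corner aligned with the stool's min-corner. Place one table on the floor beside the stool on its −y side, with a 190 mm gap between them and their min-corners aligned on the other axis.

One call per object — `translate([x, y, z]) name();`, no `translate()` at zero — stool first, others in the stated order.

stool();
translate([0, 0, 429]) open_box();
translate([0, -790, 0]) table();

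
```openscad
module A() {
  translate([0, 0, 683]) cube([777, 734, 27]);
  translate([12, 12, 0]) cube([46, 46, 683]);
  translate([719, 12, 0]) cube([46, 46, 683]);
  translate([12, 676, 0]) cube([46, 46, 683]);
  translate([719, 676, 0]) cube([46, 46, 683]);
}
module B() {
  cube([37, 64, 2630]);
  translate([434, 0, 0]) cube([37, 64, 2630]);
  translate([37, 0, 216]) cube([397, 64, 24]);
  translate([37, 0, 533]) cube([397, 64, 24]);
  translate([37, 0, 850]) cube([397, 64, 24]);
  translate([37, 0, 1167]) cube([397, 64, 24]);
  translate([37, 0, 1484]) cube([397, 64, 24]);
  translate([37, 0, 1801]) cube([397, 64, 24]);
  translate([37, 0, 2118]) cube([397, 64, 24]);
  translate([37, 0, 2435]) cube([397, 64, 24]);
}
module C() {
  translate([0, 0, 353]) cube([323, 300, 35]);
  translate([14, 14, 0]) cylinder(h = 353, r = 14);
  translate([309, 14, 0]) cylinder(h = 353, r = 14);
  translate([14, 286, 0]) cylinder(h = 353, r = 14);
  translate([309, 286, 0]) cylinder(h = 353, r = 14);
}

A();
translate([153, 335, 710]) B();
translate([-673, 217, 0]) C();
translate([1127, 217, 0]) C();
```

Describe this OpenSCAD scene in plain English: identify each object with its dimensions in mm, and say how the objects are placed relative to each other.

A is a table with a 777×734 mm rectangular top, 27 mm thick, top surface at z = 710 mm, supported by four 46×46 mm square legs, each inset 12 mm from the nearest pair of top edges, running from the floor.

B is a wooden ladder with two side rails of 37×64 mm section and 2630 mm height, set 471 mm apart overall. Between them run 8 rectangular rungs (64 mm deep, 24 mm thick), front faces flush with the rails' −y face. The bottom of the first rung is 216 mm above the floor and each subsequent rung is 317 mm higher than the one below.

C is a four-legged stool. The seat is a 323×300×35 mm slab whose top surface is at z = 388 mm; four round legs, each 28 mm in diameter, run from the floor (z = 0) to the underside of the seat, each leg's axis is inset half a diameter from the nearest pair of seat edges (so the leg's bounding box is flush with the corner).

The ladder is on top of the table, centred. Two stools sit around the table at the −x, +x sides.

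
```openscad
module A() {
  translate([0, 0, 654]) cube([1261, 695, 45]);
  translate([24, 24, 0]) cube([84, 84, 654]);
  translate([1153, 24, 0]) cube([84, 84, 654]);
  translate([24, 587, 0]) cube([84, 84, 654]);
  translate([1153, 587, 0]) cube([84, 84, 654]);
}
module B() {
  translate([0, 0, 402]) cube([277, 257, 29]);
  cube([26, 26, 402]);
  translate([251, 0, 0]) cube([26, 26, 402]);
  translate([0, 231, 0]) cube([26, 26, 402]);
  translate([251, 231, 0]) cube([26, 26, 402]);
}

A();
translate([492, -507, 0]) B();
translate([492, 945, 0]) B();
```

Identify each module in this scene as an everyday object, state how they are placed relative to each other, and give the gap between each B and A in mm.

A is a table. B is a stool. Two stools sit around the table at the −y, +y sides. The gap between each stool and the table is 250 mm.

Each stool's nearest face is 250 mm from the table's bounding box.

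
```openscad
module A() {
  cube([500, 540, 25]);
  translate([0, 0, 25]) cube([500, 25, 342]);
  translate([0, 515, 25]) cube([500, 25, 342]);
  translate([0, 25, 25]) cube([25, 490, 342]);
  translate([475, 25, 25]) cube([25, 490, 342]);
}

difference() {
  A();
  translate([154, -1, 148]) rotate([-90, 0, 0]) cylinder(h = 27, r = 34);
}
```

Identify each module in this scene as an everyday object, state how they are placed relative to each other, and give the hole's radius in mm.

The subtracted cylinder has r = 34 mm.

A is an open box. The open box has a circular hole through its front wall. The hole's radius is 34 mm.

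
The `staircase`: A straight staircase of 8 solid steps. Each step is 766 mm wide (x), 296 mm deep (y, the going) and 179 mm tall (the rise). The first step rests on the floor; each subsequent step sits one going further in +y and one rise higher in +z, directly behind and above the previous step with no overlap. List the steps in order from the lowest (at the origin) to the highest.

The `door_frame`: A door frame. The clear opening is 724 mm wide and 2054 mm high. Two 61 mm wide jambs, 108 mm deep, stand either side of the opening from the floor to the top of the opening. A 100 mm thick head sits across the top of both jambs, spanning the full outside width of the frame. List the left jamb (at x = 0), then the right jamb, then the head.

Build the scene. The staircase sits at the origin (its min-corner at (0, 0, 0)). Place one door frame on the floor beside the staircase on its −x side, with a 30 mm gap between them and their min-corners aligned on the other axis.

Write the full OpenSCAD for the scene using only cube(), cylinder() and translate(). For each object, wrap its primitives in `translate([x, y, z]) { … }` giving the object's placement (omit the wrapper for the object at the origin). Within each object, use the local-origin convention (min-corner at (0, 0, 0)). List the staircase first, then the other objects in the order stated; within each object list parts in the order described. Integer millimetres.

cube([766, 296, 179]);
translate([0, 296, 179]) cube([766, 296, 179]);
translate([0, 592, 358]) cube([766, 296, 179]);
translate([0, 888, 537]) cube([766, 296, 179]);
translate([0, 1184, 716]) cube([766, 296, 179]);
translate([0, 1480, 895]) cube([766, 296, 179]);
translate([0, 1776, 1074]) cube([766, 296, 179]);
translate([0, 2072, 1253]) cube([766, 296, 179]);
translate([-876, 0, 0]) {
  cube([61, 108, 2054]);
  translate([785, 0, 0]) cube([61, 108, 2054]);
  translate([0, 0, 2054]) cube([846, 108, 100]);
}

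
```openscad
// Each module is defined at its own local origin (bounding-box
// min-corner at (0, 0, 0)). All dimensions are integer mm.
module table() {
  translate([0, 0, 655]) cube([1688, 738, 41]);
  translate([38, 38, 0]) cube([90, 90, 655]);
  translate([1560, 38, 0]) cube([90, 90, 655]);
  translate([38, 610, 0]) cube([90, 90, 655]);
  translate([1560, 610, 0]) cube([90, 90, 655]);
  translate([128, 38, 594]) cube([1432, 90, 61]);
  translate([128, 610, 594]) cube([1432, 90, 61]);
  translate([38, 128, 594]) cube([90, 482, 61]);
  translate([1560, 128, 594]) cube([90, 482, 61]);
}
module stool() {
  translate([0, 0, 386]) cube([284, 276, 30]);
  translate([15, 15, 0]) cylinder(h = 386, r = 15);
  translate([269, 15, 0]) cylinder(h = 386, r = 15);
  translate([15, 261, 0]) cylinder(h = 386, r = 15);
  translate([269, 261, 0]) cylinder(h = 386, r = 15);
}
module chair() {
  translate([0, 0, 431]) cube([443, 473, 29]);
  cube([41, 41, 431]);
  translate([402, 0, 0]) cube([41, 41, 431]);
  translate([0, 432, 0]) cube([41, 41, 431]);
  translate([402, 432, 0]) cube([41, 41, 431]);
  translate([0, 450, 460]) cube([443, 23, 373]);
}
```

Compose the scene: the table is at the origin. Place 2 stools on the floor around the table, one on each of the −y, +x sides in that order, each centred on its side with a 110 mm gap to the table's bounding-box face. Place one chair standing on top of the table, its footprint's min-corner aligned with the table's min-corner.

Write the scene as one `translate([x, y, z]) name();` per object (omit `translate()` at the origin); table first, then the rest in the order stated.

table();
translate([702, -386, 0]) stool();
translate([1798, 231, 0]) stool();
translate([0, 0, 696]) chair();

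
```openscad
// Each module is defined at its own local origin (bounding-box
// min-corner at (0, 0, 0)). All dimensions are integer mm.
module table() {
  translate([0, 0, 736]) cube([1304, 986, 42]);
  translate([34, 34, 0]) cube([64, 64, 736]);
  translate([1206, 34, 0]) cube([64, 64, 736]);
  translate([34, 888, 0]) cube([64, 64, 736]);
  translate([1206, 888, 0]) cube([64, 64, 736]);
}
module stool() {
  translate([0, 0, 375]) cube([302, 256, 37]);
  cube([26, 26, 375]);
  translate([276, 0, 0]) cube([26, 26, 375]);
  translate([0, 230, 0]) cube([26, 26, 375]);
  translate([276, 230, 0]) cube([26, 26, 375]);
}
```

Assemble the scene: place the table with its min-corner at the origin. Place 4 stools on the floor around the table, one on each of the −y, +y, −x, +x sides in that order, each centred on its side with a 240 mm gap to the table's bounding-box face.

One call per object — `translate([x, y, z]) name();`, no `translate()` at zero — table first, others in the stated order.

table();
translate([501, -496, 0]) stool();
translate([501, 1226, 0]) stool();
translate([-542, 365, 0]) stool();
translate([1544, 365, 0]) stool();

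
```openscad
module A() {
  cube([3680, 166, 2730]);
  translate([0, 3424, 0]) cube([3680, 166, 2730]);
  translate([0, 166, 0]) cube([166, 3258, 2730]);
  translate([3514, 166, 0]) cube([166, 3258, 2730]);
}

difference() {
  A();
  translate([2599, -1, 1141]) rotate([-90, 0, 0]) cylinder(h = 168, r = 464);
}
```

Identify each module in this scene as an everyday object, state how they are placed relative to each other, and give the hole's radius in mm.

A is a house frame. The house frame has a circular hole through its front wall. The hole's radius is 464 mm.

The subtracted cylinder has r = 464 mm.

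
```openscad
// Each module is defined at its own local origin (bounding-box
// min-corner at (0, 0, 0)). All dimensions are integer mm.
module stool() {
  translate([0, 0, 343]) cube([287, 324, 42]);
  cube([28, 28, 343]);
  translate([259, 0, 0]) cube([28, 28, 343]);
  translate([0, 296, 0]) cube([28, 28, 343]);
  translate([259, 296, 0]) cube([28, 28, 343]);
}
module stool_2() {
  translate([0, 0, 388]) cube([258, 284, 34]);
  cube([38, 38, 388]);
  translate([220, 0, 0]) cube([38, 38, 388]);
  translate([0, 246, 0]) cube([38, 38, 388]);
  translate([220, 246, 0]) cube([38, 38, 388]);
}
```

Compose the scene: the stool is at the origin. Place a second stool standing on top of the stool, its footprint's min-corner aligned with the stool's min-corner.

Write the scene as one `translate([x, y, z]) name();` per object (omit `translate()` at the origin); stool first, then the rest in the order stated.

stool();
translate([0, 0, 385]) stool_2();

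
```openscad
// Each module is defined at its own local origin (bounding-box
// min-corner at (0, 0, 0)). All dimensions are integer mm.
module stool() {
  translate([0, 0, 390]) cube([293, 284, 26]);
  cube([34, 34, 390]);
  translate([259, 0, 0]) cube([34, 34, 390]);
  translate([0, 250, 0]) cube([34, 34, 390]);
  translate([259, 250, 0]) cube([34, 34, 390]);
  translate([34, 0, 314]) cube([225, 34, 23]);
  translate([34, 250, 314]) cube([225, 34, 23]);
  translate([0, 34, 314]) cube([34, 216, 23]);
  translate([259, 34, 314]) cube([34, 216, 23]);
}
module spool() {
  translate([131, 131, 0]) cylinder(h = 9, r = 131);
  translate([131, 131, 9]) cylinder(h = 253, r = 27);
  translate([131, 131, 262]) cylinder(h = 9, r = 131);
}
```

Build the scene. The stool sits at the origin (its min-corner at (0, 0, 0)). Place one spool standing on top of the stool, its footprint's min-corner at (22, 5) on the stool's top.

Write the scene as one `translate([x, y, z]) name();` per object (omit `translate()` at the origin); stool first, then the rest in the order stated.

stool();
translate([22, 5, 416]) spool();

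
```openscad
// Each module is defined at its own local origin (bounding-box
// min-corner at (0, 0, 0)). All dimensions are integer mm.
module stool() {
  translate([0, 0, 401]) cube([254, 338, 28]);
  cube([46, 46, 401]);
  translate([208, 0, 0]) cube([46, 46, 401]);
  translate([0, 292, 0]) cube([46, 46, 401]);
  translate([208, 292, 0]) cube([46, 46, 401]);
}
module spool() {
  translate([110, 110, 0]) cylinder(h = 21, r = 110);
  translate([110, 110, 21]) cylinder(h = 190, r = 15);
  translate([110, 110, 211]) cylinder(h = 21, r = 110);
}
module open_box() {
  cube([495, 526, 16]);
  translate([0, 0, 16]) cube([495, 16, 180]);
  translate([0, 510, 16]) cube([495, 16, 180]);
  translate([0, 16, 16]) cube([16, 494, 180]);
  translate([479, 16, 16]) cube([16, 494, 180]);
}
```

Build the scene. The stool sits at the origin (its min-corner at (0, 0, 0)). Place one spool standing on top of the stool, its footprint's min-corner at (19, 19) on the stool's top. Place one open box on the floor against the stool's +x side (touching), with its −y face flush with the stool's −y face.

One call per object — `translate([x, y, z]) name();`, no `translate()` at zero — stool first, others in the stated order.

stool();
translate([19, 19, 429]) spool();
translate([254, 0, 0]) open_box();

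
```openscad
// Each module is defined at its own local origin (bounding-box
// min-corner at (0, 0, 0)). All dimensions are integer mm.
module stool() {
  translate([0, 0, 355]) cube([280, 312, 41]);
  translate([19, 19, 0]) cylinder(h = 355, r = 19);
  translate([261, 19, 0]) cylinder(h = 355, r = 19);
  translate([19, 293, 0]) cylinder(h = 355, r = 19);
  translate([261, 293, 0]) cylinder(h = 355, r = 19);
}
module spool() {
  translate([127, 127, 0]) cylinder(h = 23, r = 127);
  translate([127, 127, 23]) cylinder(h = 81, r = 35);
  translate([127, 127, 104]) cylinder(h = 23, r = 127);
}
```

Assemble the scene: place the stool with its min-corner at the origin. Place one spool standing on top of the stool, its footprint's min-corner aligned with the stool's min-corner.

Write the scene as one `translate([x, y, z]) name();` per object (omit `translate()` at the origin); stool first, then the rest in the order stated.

stool();
translate([0, 0, 396]) spool();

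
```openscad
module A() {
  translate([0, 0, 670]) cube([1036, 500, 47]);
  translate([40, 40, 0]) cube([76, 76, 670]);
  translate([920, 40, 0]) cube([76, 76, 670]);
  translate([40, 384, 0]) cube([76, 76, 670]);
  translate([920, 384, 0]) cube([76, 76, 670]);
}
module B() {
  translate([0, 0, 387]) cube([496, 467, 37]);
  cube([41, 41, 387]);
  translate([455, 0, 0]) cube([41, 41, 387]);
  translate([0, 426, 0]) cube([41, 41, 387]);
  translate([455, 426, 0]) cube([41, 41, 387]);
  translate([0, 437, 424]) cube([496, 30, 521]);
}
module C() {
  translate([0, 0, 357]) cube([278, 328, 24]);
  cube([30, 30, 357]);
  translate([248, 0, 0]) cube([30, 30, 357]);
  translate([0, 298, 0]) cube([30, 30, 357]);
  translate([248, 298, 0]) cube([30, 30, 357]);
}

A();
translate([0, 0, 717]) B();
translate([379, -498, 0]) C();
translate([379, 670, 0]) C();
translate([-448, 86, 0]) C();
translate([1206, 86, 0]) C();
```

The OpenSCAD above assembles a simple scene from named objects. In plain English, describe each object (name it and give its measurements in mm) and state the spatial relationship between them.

A is a table: top 1036 mm (x) × 500 mm (y), 47 mm thick, upper face at z = 717 mm, on four 76×76 mm square legs, each inset 40 mm from the nearest pair of top edges, running from z = 0 to the bottom of the top.

B is a chair. The seat is a 496×467×37 mm slab with its top at z = 424 mm, on four 41×41 mm corner legs (flush with the seat edges, standing on z = 0). A flat backrest 30 mm thick, 521 mm tall, spans the full seat width and rises from the seat top along its +y edge, rear face flush with the rear of the seat.

C is a four-legged stool. The seat is a 278×328×24 mm slab whose top surface is at z = 381 mm; four square legs, each 30×30 mm in cross-section, run from the floor (z = 0) to the underside of the seat, each flush with a corner of the seat.

The chair is on top of the table. Four stools sit around the table at the −y, +y, −x, +x sides.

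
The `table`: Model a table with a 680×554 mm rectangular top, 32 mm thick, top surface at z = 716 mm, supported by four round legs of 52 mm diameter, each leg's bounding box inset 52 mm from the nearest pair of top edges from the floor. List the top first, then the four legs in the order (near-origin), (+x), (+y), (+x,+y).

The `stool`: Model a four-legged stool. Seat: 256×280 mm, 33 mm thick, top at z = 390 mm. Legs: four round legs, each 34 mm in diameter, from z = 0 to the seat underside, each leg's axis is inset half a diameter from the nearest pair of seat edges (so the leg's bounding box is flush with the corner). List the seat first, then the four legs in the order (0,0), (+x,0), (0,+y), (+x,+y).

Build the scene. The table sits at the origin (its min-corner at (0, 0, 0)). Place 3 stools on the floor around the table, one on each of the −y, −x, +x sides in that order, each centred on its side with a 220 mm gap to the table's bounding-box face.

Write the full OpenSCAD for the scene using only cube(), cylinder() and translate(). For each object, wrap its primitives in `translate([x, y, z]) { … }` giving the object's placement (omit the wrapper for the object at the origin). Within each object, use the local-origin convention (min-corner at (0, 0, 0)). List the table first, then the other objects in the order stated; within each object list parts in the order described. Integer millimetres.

translate([0, 0, 684]) cube([680, 554, 32]);
translate([78, 78, 0]) cylinder(h = 684, r = 26);
translate([602, 78, 0]) cylinder(h = 684, r = 26);
translate([78, 476, 0]) cylinder(h = 684, r = 26);
translate([602, 476, 0]) cylinder(h = 684, r = 26);
translate([212, -500, 0]) {
  translate([0, 0, 357]) cube([256, 280, 33]);
  translate([17, 17, 0]) cylinder(h = 357, r = 17);
  translate([239, 17, 0]) cylinder(h = 357, r = 17);
  translate([17, 263, 0]) cylinder(h = 357, r = 17);
  translate([239, 263, 0]) cylinder(h = 357, r = 17);
}
translate([-476, 137, 0]) {
  translate([0, 0, 357]) cube([256, 280, 33]);
  translate([17, 17, 0]) cylinder(h = 357, r = 17);
  translate([239, 17, 0]) cylinder(h = 357, r = 17);
  translate([17, 263, 0]) cylinder(h = 357, r = 17);
  translate([239, 263, 0]) cylinder(h = 357, r = 17);
}
translate([900, 137, 0]) {
  translate([0, 0, 357]) cube([256, 280, 33]);
  translate([17, 17, 0]) cylinder(h = 357, r = 17);
  translate([239, 17, 0]) cylinder(h = 357, r = 17);
  translate([17, 263, 0]) cylinder(h = 357, r = 17);
  translate([239, 263, 0]) cylinder(h = 357, r = 17);
}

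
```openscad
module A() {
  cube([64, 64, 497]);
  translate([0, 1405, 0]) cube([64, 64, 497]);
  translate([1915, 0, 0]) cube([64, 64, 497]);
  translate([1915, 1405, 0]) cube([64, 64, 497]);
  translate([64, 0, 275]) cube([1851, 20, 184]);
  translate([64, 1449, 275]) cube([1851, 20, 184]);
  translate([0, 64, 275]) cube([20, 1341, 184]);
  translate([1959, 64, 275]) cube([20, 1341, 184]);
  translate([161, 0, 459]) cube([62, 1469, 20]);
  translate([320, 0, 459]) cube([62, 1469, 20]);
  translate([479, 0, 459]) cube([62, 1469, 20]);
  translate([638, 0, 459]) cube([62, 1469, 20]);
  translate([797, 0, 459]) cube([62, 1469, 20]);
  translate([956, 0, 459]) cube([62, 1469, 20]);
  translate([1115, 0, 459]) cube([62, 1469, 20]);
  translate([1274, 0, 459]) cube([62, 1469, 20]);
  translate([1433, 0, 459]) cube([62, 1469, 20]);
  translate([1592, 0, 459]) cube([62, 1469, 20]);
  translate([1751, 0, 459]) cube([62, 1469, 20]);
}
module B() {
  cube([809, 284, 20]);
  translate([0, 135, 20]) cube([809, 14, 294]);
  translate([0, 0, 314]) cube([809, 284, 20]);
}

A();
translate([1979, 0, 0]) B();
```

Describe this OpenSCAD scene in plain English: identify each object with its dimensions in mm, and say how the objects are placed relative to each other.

A is a bed frame 1979 mm long (x) by 1469 mm wide (y). Four 64×64 mm corner posts, 497 mm tall, at the corners of the footprint. Four rails of 20 mm thickness and 184 mm height run between adjacent posts with their undersides at z = 275 mm, their outer faces flush with the outside of the frame (the two x-running rails run between the posts' inner faces; the two y-running rails run between the posts' inner faces). 11 slats, each 62 mm wide (x) and 20 mm thick, lie across the top of the two x-running rails, running the full 1469 mm width of the frame in y; the slats are evenly spaced along x between the inner faces of the end posts with equal gaps (rounded down to the nearest mm) at the −x end and between each pair — any rounding remainder accumulates at the +x end.

B is an I-beam lying along x, 809 mm long. Overall section height 334 mm. Two flanges 284 mm wide (y) and 20 mm thick, one on the floor and one at the top; a web 14 mm thick runs between them, centred on the flange width.

The I-beam is against the bed frame's +x side, with their −y faces flush.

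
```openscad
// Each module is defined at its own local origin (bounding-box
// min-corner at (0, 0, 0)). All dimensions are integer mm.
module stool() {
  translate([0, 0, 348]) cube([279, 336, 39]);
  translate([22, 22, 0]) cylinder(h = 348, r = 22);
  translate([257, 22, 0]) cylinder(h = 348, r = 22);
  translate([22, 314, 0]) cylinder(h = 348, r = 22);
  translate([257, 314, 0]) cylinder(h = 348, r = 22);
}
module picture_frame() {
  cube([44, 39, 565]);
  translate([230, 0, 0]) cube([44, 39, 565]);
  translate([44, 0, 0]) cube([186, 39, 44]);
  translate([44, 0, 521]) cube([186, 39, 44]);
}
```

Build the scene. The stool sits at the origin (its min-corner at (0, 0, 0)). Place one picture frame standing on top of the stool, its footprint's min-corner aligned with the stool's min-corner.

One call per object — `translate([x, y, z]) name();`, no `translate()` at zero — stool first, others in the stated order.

stool();
translate([0, 0, 387]) picture_frame();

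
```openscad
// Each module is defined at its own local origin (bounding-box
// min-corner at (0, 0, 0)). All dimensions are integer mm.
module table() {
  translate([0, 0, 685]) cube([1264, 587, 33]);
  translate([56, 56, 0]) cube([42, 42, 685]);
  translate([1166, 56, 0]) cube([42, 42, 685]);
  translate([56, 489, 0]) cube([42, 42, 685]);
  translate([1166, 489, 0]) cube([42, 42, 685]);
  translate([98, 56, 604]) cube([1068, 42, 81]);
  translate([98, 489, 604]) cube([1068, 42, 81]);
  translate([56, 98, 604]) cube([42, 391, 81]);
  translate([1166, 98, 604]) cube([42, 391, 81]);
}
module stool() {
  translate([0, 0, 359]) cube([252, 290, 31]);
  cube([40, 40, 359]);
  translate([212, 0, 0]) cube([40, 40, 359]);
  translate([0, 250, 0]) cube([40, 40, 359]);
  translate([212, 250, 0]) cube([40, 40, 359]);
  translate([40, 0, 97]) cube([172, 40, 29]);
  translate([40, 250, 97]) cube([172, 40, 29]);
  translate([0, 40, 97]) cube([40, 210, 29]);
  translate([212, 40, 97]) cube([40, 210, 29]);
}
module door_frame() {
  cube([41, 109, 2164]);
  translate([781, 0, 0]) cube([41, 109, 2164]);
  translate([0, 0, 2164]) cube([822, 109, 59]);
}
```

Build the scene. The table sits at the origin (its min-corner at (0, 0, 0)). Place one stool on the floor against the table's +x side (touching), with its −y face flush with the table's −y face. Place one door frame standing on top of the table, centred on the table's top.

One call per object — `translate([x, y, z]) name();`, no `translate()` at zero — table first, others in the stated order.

table();
translate([1264, 0, 0]) stool();
translate([221, 239, 718]) door_frame();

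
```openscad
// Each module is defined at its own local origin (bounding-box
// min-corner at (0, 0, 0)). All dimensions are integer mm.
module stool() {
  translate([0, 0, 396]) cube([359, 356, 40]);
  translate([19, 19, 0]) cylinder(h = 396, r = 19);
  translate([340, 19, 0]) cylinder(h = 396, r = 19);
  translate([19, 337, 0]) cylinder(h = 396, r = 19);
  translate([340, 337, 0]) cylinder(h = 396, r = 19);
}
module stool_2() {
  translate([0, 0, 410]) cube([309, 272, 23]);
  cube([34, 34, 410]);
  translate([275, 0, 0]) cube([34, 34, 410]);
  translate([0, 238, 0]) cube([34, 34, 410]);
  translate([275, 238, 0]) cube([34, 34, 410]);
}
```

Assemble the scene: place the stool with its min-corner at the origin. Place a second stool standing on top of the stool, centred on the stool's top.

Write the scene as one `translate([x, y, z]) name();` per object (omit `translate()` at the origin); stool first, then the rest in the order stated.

stool();
translate([25, 42, 436]) stool_2();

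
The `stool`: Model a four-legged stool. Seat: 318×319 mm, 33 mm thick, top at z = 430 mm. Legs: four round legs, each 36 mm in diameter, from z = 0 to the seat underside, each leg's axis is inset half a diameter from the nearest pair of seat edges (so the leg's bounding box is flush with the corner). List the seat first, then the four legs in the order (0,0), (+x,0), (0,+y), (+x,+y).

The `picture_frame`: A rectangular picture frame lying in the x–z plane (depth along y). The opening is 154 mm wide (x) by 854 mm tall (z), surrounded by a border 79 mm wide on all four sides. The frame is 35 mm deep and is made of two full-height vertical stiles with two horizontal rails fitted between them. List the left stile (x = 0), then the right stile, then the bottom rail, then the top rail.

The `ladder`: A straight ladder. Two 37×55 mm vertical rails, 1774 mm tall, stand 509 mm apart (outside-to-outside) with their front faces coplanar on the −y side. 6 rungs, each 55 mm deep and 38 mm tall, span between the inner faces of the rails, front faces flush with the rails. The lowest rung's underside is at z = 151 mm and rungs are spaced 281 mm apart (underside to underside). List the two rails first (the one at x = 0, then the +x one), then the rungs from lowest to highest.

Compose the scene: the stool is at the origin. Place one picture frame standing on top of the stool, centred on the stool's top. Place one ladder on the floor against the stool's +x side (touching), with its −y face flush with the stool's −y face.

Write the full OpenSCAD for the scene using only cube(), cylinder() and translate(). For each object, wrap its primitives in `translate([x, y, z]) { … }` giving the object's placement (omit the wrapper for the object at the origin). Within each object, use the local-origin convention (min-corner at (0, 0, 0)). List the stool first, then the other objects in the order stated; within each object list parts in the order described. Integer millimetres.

translate([0, 0, 397]) cube([318, 319, 33]);
translate([18, 18, 0]) cylinder(h = 397, r = 18);
translate([300, 18, 0]) cylinder(h = 397, r = 18);
translate([18, 301, 0]) cylinder(h = 397, r = 18);
translate([300, 301, 0]) cylinder(h = 397, r = 18);
translate([3, 142, 430]) {
  cube([79, 35, 1012]);
  translate([233, 0, 0]) cube([79, 35, 1012]);
  translate([79, 0, 0]) cube([154, 35, 79]);
  translate([79, 0, 933]) cube([154, 35, 79]);
}
translate([318, 0, 0]) {
  cube([37, 55, 1774]);
  translate([472, 0, 0]) cube([37, 55, 1774]);
  translate([37, 0, 151]) cube([435, 55, 38]);
  translate([37, 0, 432]) cube([435, 55, 38]);
  translate([37, 0, 713]) cube([435, 55, 38]);
  translate([37, 0, 994]) cube([435, 55, 38]);
  translate([37, 0, 1275]) cube([435, 55, 38]);
  translate([37, 0, 1556]) cube([435, 55, 38]);
}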